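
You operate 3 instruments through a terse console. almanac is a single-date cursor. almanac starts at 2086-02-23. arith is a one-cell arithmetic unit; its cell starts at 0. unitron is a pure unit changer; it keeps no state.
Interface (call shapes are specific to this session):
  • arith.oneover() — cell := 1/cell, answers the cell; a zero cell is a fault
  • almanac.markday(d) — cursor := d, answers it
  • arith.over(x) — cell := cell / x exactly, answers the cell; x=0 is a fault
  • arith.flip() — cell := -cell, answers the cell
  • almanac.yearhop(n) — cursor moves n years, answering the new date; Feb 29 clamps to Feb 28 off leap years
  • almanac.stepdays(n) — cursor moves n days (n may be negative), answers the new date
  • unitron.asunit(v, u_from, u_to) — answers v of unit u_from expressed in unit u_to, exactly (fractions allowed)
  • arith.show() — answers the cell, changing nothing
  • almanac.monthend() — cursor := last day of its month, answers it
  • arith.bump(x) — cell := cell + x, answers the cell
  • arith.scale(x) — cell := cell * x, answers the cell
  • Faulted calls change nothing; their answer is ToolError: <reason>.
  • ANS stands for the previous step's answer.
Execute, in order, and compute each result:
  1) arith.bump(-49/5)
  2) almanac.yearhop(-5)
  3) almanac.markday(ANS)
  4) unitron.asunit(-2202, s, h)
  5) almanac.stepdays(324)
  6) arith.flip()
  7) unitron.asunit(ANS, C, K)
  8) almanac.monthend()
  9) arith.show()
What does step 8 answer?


Answer: 2082-01-31

Derivation:
>> arith.bump(x='-49/5')
<< -49/5
>> almanac.yearhop(n='-5')
<< 2081-02-23
>> almanac.markday(d='ANS')
<< 2081-02-23
>> unitron.asunit(v='-2202', u_from='s', u_to='h')
<< -367/600
>> almanac.stepdays(n='324')
<< 2082-01-13
>> arith.flip()
<< 49/5
>> unitron.asunit(v='ANS', u_from='C', u_to='K')
<< 5659/20
>> almanac.monthend()
<< 2082-01-31
>> arith.show()
<< 49/5


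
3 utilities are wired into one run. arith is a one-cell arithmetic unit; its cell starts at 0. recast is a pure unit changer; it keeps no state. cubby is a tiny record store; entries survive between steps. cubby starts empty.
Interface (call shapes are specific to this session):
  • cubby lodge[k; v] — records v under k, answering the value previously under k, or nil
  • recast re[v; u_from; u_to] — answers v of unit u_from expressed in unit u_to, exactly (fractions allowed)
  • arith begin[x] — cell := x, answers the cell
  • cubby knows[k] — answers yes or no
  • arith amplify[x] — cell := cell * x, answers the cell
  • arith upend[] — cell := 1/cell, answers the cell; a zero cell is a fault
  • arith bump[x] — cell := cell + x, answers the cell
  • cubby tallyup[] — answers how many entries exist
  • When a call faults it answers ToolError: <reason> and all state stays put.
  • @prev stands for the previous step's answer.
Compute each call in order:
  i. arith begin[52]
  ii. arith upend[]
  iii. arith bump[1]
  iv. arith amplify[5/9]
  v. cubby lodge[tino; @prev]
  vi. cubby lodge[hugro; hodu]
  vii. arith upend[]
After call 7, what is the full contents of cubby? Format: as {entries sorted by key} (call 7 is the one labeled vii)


Answer: {hugro=hodu, tino=265/468}

Derivation:
~$ arith begin x=52
[out] 52
~$ arith upend
[out] 1/52
~$ arith bump x=1
[out] 53/52
~$ arith amplify x=5/9
[out] 265/468
~$ cubby lodge k=tino v=@prev
[out] nil
~$ cubby lodge k=hugro v=hodu
[out] nil
~$ arith upend
[out] 468/265


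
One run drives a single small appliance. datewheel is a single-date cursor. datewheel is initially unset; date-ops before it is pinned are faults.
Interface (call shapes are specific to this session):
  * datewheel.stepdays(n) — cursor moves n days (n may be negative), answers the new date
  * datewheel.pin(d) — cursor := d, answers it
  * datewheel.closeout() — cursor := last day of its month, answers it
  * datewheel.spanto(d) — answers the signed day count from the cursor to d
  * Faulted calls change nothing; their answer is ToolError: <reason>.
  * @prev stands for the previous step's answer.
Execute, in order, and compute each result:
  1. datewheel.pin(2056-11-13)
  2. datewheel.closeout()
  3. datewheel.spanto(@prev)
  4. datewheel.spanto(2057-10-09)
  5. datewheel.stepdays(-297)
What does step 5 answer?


Answer: 2056-02-07

Derivation:
Using datewheel.pin(d='2056-11-13'), which returns 2056-11-13.
Then datewheel.closeout(), and see 2056-11-30.
Next I call datewheel.spanto(d='@prev'): 0.
Now I run datewheel.spanto(d='2057-10-09'), — result: 313.
Using datewheel.stepdays(n='-297'), and see 2056-02-07.


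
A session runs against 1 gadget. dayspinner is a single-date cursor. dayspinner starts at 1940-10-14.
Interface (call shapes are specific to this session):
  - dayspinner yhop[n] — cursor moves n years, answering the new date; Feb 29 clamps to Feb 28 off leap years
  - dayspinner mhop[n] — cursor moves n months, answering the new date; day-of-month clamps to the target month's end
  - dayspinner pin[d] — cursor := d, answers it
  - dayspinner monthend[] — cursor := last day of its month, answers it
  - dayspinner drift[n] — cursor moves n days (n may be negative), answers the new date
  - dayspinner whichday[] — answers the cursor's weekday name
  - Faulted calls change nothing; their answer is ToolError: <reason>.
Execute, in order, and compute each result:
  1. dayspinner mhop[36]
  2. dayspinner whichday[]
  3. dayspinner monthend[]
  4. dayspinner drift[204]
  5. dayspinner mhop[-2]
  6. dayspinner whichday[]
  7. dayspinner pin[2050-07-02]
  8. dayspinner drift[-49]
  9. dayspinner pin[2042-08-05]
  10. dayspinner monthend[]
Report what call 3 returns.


Answer: 1943-10-31

Derivation:
// 1. dayspinner mhop(36) => 1943-10-14
// 2. dayspinner whichday() => Thursday
// 3. dayspinner monthend() => 1943-10-31
// 4. dayspinner drift(204) => 1944-05-22
// 5. dayspinner mhop(-2) => 1944-03-22
// 6. dayspinner whichday() => Wednesday
// 7. dayspinner pin(2050-07-02) => 2050-07-02
// 8. dayspinner drift(-49) => 2050-05-14
// 9. dayspinner pin(2042-08-05) => 2042-08-05
// 10. dayspinner monthend() => 2042-08-31


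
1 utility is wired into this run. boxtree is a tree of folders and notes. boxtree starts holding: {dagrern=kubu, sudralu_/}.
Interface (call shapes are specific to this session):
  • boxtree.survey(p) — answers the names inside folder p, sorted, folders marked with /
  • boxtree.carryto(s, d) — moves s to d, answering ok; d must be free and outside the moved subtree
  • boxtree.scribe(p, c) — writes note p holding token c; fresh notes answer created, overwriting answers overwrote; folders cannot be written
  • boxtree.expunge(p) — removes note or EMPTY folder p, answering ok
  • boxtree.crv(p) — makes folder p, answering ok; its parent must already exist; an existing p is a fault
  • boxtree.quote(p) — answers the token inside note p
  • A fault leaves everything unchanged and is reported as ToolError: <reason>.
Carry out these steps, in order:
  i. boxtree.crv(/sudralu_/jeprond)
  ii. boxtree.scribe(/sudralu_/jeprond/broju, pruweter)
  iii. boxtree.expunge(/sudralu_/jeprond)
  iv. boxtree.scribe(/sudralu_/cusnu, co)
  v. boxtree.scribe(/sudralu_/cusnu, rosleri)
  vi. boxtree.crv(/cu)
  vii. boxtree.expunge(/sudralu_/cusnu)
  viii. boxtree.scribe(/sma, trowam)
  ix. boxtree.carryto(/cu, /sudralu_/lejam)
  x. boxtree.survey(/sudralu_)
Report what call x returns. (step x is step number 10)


CALL boxtree.crv[p: /sudralu_/jeprond]
RET  ok
CALL boxtree.scribe[p: /sudralu_/jeprond/broju; c: pruweter]
RET  created
CALL boxtree.expunge[p: /sudralu_/jeprond]
RET  ToolError: not empty
CALL boxtree.scribe[p: /sudralu_/cusnu; c: co]
RET  created
CALL boxtree.scribe[p: /sudralu_/cusnu; c: rosleri]
RET  overwrote
CALL boxtree.crv[p: /cu]
RET  ok
CALL boxtree.expunge[p: /sudralu_/cusnu]
RET  ok
CALL boxtree.scribe[p: /sma; c: trowam]
RET  created
CALL boxtree.carryto[s: /cu; d: /sudralu_/lejam]
RET  ok
CALL boxtree.survey[p: /sudralu_]
RET  [jeprond/, lejam/]

Answer: [jeprond/, lejam/]


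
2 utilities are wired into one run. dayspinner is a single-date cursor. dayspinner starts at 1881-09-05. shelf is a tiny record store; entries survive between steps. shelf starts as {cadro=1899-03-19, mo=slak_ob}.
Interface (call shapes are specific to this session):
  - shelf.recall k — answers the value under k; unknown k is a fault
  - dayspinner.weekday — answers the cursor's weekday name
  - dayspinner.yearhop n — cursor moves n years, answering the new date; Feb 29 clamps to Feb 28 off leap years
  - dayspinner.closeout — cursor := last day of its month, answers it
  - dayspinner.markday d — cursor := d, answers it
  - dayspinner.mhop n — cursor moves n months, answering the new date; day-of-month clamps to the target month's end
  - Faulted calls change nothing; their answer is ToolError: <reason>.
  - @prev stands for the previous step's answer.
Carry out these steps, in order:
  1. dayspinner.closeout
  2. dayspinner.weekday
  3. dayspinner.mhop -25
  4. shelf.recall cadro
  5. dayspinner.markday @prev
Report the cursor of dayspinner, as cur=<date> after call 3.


→ dayspinner.closeout()
← 1881-09-30
→ dayspinner.weekday()
← Friday
→ dayspinner.mhop(n: -25)
← 1879-08-30
→ shelf.recall(k: cadro)
← 1899-03-19
→ dayspinner.markday(d: @prev)
← 1899-03-19

Answer: cur=1879-08-30


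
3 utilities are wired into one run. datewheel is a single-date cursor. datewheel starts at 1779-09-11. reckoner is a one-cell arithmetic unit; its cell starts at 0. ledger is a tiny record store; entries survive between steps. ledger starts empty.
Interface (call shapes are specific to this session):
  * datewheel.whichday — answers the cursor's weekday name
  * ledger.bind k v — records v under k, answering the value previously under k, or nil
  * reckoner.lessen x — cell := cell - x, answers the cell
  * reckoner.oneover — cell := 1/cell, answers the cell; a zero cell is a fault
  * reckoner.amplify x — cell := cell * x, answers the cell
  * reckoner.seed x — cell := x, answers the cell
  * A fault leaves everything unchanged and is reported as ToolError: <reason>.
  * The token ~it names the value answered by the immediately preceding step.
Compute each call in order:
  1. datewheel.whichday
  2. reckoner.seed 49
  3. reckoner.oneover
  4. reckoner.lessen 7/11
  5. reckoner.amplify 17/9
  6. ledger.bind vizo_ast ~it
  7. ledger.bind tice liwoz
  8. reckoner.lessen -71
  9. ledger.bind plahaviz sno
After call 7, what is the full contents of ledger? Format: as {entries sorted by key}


~$ whichday
[out] Saturday
~$ seed x→49
[out] 49
~$ oneover
[out] 1/49
~$ lessen x→7/11
[out] -332/539
~$ amplify x→17/9
[out] -5644/4851
~$ bind k→vizo_ast v→~it
[out] nil
~$ bind k→tice v→liwoz
[out] nil
~$ lessen x→-71
[out] 338777/4851
~$ bind k→plahaviz v→sno
[out] nil

Answer: {tice=liwoz, vizo_ast=-5644/4851}


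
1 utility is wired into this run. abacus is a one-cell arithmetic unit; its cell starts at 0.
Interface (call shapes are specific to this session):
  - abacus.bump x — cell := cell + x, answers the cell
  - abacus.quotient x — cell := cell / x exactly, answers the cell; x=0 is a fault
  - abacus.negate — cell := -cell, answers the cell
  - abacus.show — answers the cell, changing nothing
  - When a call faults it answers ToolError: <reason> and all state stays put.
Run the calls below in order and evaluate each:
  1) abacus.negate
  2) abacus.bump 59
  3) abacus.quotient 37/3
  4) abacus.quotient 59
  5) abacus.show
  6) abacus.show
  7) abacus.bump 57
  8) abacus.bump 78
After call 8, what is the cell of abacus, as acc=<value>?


Answer: acc=4998/37

Derivation:
;; 1. abacus.negate() -> 0
;; 2. abacus.bump(59) -> 59
;; 3. abacus.quotient(37/3) -> 177/37
;; 4. abacus.quotient(59) -> 3/37
;; 5. abacus.show() -> 3/37
;; 6. abacus.show() -> 3/37
;; 7. abacus.bump(57) -> 2112/37
;; 8. abacus.bump(78) -> 4998/37


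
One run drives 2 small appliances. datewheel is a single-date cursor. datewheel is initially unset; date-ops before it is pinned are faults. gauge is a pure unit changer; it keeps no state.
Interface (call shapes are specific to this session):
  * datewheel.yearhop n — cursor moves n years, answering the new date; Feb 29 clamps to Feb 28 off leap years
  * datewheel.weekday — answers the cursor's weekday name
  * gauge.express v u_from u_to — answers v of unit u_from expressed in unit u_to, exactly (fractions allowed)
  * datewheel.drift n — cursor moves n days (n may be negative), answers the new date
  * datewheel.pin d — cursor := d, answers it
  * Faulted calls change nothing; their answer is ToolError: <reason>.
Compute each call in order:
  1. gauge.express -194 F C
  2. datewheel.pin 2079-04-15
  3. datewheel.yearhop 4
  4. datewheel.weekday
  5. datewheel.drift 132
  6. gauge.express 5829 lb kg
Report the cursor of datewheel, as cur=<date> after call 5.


Answer: cur=2083-08-25

Derivation:
-> express(v=-194, u_from=F, u_to=C)
<- -1130/9
-> pin(d=2079-04-15)
<- 2079-04-15
-> yearhop(n=4)
<- 2083-04-15
-> weekday()
<- Thursday
-> drift(n=132)
<- 2083-08-25
-> express(v=5829, u_from=lb, u_to=kg)
<- 264398992473/100000000


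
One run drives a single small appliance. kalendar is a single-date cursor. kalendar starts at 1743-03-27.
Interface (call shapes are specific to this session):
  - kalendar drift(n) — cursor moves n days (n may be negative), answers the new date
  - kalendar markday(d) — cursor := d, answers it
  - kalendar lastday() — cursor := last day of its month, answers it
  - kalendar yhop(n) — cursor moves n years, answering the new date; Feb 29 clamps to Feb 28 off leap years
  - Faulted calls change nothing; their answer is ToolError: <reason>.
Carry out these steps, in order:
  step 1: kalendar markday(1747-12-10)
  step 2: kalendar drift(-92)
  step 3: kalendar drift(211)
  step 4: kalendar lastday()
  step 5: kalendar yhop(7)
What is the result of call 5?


-- 1. kalendar markday(d='1747-12-10') : 1747-12-10
-- 2. kalendar drift(n='-92') : 1747-09-09
-- 3. kalendar drift(n='211') : 1748-04-07
-- 4. kalendar lastday() : 1748-04-30
-- 5. kalendar yhop(n='7') : 1755-04-30

Answer: 1755-04-30


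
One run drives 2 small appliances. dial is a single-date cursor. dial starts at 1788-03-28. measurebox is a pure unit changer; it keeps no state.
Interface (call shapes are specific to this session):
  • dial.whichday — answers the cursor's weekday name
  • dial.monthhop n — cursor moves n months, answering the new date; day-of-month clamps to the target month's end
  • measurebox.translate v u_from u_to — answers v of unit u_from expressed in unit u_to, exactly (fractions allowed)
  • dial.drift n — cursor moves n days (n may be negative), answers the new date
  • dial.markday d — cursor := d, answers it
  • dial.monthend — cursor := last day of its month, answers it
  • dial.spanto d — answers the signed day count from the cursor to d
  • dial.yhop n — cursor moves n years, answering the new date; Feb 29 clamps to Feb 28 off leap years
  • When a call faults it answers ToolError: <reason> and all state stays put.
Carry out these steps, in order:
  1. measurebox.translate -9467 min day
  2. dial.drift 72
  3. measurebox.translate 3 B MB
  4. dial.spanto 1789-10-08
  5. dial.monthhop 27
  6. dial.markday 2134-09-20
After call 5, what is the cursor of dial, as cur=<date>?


Answer: cur=1790-09-08

Derivation:
Using measurebox.translate using v→-9467, u_from→min, u_to→day, which returns -9467/1440.
Calling dial.drift using n→72, giving 1788-06-08.
Next I call measurebox.translate using v→3, u_from→B, u_to→MB, and observe 3/1000000.
Next I call dial.spanto using d→1789-10-08, giving 487.
Calling dial.monthhop using n→27, and observe 1790-09-08.
I call dial.markday using d→2134-09-20, giving 2134-09-20.


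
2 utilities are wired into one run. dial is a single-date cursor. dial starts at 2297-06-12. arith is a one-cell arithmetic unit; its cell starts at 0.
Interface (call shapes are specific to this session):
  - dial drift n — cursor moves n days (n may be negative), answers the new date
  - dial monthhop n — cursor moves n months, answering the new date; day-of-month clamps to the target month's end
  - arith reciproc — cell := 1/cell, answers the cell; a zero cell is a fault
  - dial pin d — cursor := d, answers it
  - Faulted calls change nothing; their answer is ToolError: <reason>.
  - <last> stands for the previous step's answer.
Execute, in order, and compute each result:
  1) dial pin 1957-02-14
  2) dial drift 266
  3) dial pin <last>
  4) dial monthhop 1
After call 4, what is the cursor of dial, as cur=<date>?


Answer: cur=1957-12-07

Derivation:
-> dial pin(d→1957-02-14)
<- 1957-02-14
-> dial drift(n→266)
<- 1957-11-07
-> dial pin(d→<last>)
<- 1957-11-07
-> dial monthhop(n→1)
<- 1957-12-07


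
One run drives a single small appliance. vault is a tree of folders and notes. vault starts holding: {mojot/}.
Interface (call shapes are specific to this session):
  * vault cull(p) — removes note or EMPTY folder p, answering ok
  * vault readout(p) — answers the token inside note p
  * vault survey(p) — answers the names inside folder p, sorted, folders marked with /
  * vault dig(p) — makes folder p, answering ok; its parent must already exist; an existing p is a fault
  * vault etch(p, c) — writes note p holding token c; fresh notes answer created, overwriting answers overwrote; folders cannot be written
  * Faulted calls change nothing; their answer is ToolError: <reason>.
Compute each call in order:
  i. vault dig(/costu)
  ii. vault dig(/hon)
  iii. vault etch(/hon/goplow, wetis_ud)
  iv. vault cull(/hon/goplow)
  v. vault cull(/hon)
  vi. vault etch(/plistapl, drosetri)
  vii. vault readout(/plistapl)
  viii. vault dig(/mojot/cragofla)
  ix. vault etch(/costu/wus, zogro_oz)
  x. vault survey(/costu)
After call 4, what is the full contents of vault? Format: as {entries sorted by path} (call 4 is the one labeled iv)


Answer: {costu/, hon/, mojot/}

Derivation:
Using vault dig on /costu, and observe ok.
Then vault dig on /hon, and observe ok.
Using vault etch on /hon/goplow, wetis_ud, and get created.
Calling vault cull on /hon/goplow, and get ok.
Now I run vault cull on /hon, which returns ok.
I use vault etch on /plistapl, drosetri, and see created.
I call vault readout on /plistapl, giving drosetri.
Then vault dig on /mojot/cragofla, and get ok.
I try vault etch on /costu/wus, zogro_oz, which returns created.
Invoking vault survey on /costu, and get [wus].


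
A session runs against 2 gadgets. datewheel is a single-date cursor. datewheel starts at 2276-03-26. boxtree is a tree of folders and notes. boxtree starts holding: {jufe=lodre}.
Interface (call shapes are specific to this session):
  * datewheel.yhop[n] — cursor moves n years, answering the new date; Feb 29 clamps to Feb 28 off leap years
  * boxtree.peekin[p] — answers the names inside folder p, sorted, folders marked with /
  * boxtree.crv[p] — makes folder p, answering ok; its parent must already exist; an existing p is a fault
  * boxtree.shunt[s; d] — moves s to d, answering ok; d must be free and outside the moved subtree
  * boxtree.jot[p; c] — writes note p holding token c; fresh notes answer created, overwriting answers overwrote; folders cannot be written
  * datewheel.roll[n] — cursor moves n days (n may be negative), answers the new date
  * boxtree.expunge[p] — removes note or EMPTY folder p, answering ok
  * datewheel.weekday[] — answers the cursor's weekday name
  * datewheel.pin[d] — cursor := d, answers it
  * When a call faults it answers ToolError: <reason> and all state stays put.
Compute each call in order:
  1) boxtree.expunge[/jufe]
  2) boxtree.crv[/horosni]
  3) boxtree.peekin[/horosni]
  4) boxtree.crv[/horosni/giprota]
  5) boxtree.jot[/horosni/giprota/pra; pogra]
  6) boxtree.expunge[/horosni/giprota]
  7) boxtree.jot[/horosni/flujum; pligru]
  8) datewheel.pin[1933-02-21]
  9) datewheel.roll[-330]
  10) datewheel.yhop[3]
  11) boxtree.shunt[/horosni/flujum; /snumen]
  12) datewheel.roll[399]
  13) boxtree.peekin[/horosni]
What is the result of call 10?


Next I call boxtree.expunge using p→/jufe, giving ok.
I try boxtree.crv using p→/horosni, which returns ok.
I run boxtree.peekin using p→/horosni, — result: [].
I try boxtree.crv using p→/horosni/giprota, — result: ok.
Invoking boxtree.jot using p→/horosni/giprota/pra, c→pogra, and get created.
I call boxtree.expunge using p→/horosni/giprota, which returns ToolError: not empty.
Then boxtree.jot using p→/horosni/flujum, c→pligru, and see created.
I use datewheel.pin using d→1933-02-21, yielding 1933-02-21.
I call datewheel.roll using n→-330, → 1932-03-28.
Now I run datewheel.yhop using n→3, and observe 1935-03-28.
Invoking boxtree.shunt using s→/horosni/flujum, d→/snumen, → ok.
Next I call datewheel.roll using n→399, yielding 1936-04-30.
I invoke boxtree.peekin using p→/horosni, — result: [giprota/].

Answer: 1935-03-28


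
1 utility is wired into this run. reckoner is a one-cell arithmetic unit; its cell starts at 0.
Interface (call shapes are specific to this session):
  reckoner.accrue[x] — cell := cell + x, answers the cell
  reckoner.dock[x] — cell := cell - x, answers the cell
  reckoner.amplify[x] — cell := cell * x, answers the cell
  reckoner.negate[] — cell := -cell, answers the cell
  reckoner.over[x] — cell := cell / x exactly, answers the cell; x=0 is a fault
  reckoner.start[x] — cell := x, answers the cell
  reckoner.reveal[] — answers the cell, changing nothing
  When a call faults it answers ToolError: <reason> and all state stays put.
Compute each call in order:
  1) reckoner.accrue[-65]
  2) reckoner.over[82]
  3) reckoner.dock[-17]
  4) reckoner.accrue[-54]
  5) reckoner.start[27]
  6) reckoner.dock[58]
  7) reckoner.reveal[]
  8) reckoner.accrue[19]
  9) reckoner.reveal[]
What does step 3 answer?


$ accrue -65
:: -65
$ over 82
:: -65/82
$ dock -17
:: 1329/82
$ accrue -54
:: -3099/82
$ start 27
:: 27
$ dock 58
:: -31
$ reveal
:: -31
$ accrue 19
:: -12
$ reveal
:: -12

Answer: 1329/82


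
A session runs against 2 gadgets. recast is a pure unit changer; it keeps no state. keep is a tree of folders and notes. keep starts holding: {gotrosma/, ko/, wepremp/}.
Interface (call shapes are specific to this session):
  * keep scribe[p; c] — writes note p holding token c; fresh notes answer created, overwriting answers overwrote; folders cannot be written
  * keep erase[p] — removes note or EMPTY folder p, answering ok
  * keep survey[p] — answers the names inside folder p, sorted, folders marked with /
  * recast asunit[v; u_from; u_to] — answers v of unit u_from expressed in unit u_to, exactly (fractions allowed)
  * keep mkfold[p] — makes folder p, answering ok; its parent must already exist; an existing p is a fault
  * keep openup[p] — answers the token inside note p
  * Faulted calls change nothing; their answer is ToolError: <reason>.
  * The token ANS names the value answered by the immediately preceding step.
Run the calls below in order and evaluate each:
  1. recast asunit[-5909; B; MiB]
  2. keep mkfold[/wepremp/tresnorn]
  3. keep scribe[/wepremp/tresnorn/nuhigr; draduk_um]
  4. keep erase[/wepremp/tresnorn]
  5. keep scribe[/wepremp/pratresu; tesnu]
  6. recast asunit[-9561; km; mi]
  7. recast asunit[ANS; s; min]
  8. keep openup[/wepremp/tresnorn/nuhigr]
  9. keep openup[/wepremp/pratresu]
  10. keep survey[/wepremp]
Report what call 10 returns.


>>> recast asunit v='-5909' u_from='B' u_to='MiB'
= -5909/1048576
>>> keep mkfold p='/wepremp/tresnorn'
= ok
>>> keep scribe p='/wepremp/tresnorn/nuhigr' c='draduk_um'
= created
>>> keep erase p='/wepremp/tresnorn'
= ToolError: not empty
>>> keep scribe p='/wepremp/pratresu' c='tesnu'
= created
>>> recast asunit v='-9561' u_from='km' u_to='mi'
= -49796875/8382
>>> recast asunit v='ANS' u_from='s' u_to='min'
= -9959375/100584
>>> keep openup p='/wepremp/tresnorn/nuhigr'
= draduk_um
>>> keep openup p='/wepremp/pratresu'
= tesnu
>>> keep survey p='/wepremp'
= [pratresu, tresnorn/]

Answer: [pratresu, tresnorn/]


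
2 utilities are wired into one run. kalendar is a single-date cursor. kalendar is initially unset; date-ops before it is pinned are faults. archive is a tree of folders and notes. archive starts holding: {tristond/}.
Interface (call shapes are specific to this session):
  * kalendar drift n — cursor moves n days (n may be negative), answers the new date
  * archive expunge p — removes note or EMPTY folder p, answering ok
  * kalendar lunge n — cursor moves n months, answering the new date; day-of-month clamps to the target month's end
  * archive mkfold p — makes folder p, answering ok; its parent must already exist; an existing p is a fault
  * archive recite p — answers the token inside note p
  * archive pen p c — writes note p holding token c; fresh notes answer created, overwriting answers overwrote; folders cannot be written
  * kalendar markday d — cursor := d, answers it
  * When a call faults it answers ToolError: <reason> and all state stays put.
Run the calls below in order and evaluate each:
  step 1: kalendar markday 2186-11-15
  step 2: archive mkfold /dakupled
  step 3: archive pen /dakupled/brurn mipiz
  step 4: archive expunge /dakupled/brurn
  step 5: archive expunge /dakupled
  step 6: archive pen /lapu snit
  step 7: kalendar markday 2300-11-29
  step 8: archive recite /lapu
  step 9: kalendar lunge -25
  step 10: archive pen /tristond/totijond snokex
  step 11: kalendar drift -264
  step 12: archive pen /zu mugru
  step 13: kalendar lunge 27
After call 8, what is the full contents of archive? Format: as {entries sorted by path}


Answer: {lapu=snit, tristond/}

Derivation:
I try kalendar markday passing 2186-11-15: 2186-11-15.
I try archive mkfold passing /dakupled: ok.
Invoking archive pen passing /dakupled/brurn, mipiz, yielding created.
Calling archive expunge passing /dakupled/brurn: ok.
Then archive expunge passing /dakupled, giving ok.
I try archive pen passing /lapu, snit, which returns created.
Now I run kalendar markday passing 2300-11-29, and get 2300-11-29.
I use archive recite passing /lapu, yielding snit.
I try kalendar lunge passing -25, and get 2298-10-29.
Now I run archive pen passing /tristond/totijond, snokex, and get created.
Then kalendar drift passing -264, yielding 2298-02-07.
Then archive pen passing /zu, mugru, giving created.
Now I run kalendar lunge passing 27, and see 2300-05-07.


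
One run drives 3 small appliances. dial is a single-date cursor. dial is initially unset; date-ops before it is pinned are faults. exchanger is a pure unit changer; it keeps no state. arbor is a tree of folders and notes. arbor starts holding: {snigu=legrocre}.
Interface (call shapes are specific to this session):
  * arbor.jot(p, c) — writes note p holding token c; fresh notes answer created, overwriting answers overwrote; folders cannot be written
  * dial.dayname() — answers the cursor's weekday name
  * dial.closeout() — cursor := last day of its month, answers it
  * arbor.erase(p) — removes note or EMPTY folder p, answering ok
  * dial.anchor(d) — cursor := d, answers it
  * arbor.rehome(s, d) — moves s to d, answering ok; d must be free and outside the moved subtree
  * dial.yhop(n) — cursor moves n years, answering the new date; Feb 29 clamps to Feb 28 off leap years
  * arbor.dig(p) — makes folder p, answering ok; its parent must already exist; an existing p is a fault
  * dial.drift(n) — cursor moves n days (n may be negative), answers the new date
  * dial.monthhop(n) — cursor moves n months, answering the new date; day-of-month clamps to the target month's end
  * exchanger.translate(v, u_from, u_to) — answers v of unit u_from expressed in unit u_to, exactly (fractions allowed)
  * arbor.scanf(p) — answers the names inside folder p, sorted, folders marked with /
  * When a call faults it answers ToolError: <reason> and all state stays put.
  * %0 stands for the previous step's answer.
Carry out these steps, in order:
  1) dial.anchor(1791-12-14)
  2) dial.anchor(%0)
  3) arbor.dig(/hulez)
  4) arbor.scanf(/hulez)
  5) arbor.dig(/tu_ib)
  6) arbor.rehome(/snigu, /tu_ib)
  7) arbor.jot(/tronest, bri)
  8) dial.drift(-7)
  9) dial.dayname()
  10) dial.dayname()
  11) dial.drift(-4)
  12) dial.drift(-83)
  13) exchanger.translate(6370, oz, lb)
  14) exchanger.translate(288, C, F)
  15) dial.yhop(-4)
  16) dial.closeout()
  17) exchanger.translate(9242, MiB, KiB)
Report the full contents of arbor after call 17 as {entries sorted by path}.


Answer: {hulez/, snigu=legrocre, tronest=bri, tu_ib/}

Derivation:
Step: dial.anchor[d=1791-12-14]
Result: 1791-12-14
Step: dial.anchor[d=%0]
Result: 1791-12-14
Step: arbor.dig[p=/hulez]
Result: ok
Step: arbor.scanf[p=/hulez]
Result: []
Step: arbor.dig[p=/tu_ib]
Result: ok
Step: arbor.rehome[s=/snigu; d=/tu_ib]
Result: ToolError: exists
Step: arbor.jot[p=/tronest; c=bri]
Result: created
Step: dial.drift[n=-7]
Result: 1791-12-07
Step: dial.dayname[]
Result: Wednesday
Step: dial.dayname[]
Result: Wednesday
Step: dial.drift[n=-4]
Result: 1791-12-03
Step: dial.drift[n=-83]
Result: 1791-09-11
Step: exchanger.translate[v=6370; u_from=oz; u_to=lb]
Result: 3185/8
Step: exchanger.translate[v=288; u_from=C; u_to=F]
Result: 2752/5
Step: dial.yhop[n=-4]
Result: 1787-09-11
Step: dial.closeout[]
Result: 1787-09-30
Step: exchanger.translate[v=9242; u_from=MiB; u_to=KiB]
Result: 9463808


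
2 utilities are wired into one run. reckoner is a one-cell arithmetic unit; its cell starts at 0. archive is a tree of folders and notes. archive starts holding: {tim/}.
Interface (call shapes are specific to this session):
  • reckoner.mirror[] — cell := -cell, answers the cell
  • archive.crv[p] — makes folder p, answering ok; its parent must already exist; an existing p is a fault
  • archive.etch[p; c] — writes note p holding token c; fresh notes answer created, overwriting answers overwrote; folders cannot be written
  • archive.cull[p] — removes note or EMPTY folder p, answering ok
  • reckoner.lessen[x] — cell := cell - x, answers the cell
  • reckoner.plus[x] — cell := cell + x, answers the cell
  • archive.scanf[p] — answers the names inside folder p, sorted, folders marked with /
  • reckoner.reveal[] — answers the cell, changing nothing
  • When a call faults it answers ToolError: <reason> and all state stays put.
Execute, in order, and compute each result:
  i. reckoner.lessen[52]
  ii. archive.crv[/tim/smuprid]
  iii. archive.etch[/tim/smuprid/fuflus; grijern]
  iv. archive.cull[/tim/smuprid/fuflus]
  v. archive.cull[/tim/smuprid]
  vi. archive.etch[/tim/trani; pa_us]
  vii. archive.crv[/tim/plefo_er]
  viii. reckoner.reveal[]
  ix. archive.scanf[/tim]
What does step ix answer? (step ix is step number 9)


Answer: [plefo_er/, trani]

Derivation:
→ lessen(x='52')
← -52
→ crv(p='/tim/smuprid')
← ok
→ etch(p='/tim/smuprid/fuflus', c='grijern')
← created
→ cull(p='/tim/smuprid/fuflus')
← ok
→ cull(p='/tim/smuprid')
← ok
→ etch(p='/tim/trani', c='pa_us')
← created
→ crv(p='/tim/plefo_er')
← ok
→ reveal()
← -52
→ scanf(p='/tim')
← [plefo_er/, trani]


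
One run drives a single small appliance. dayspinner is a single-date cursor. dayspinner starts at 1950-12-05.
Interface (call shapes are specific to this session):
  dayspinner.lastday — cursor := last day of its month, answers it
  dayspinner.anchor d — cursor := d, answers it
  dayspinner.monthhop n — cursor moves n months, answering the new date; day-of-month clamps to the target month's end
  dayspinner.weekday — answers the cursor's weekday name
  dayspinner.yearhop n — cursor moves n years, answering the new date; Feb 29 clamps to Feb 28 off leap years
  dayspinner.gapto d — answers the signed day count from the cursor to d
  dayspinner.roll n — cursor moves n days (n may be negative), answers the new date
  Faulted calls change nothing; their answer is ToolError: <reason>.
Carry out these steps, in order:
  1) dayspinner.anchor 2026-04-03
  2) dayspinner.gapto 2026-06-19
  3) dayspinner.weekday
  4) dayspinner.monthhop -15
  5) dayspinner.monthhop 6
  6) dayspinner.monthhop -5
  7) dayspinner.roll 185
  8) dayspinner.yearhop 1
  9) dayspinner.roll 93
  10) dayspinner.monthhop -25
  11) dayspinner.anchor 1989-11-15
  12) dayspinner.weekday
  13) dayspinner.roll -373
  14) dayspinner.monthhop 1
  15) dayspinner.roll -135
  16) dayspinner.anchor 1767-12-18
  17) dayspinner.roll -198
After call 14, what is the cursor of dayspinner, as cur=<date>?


Answer: cur=1988-12-07

Derivation:
>>> dayspinner.anchor 2026-04-03
  2026-04-03
>>> dayspinner.gapto 2026-06-19
  77
>>> dayspinner.weekday
  Friday
>>> dayspinner.monthhop -15
  2025-01-03
>>> dayspinner.monthhop 6
  2025-07-03
>>> dayspinner.monthhop -5
  2025-02-03
>>> dayspinner.roll 185
  2025-08-07
>>> dayspinner.yearhop 1
  2026-08-07
>>> dayspinner.roll 93
  2026-11-08
>>> dayspinner.monthhop -25
  2024-10-08
>>> dayspinner.anchor 1989-11-15
  1989-11-15
>>> dayspinner.weekday
  Wednesday
>>> dayspinner.roll -373
  1988-11-07
>>> dayspinner.monthhop 1
  1988-12-07
>>> dayspinner.roll -135
  1988-07-25
>>> dayspinner.anchor 1767-12-18
  1767-12-18
>>> dayspinner.roll -198
  1767-06-03


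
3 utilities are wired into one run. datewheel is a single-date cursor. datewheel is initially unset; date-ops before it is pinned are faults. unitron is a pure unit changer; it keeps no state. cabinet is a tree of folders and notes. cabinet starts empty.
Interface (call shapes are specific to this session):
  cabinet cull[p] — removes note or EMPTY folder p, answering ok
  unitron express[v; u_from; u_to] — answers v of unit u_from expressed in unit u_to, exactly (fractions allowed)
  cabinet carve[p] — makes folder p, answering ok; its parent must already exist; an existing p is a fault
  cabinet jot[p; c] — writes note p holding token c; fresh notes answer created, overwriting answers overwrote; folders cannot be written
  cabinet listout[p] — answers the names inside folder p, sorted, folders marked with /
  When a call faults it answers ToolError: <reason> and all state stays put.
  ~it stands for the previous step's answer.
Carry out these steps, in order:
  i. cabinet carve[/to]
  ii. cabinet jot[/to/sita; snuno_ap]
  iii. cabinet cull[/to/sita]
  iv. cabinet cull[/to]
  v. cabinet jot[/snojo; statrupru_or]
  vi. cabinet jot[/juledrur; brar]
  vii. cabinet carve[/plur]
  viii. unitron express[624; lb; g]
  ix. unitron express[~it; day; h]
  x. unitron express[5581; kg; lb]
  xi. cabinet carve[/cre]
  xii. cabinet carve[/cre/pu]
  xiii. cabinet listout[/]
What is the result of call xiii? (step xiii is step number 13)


==> cabinet carve(p→/to)
<== ok
==> cabinet jot(p→/to/sita, c→snuno_ap)
<== created
==> cabinet cull(p→/to/sita)
<== ok
==> cabinet cull(p→/to)
<== ok
==> cabinet jot(p→/snojo, c→statrupru_or)
<== created
==> cabinet jot(p→/juledrur, c→brar)
<== created
==> cabinet carve(p→/plur)
<== ok
==> unitron express(v→624, u_from→lb, u_to→g)
<== 1769010243/6250
==> unitron express(v→~it, u_from→day, u_to→h)
<== 21228122916/3125
==> unitron express(v→5581, u_from→kg, u_to→lb)
<== 558100000000/45359237
==> cabinet carve(p→/cre)
<== ok
==> cabinet carve(p→/cre/pu)
<== ok
==> cabinet listout(p→/)
<== [cre/, juledrur, plur/, snojo]

Answer: [cre/, juledrur, plur/, snojo]


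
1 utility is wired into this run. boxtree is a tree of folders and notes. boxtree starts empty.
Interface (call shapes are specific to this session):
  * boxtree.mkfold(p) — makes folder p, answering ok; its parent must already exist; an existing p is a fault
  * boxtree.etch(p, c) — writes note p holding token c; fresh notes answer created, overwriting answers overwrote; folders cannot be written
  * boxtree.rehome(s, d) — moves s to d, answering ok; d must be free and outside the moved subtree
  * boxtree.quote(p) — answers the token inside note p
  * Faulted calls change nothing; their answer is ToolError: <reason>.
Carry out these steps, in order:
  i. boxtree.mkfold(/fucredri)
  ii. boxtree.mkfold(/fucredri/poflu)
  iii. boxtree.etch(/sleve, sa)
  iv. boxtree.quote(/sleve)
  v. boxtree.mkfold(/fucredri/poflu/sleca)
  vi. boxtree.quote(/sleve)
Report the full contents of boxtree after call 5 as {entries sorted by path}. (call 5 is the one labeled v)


CALL boxtree.mkfold[p=/fucredri]
RET  ok
CALL boxtree.mkfold[p=/fucredri/poflu]
RET  ok
CALL boxtree.etch[p=/sleve; c=sa]
RET  created
CALL boxtree.quote[p=/sleve]
RET  sa
CALL boxtree.mkfold[p=/fucredri/poflu/sleca]
RET  ok
CALL boxtree.quote[p=/sleve]
RET  sa

Answer: {fucredri/, fucredri/poflu/, fucredri/poflu/sleca/, sleve=sa}


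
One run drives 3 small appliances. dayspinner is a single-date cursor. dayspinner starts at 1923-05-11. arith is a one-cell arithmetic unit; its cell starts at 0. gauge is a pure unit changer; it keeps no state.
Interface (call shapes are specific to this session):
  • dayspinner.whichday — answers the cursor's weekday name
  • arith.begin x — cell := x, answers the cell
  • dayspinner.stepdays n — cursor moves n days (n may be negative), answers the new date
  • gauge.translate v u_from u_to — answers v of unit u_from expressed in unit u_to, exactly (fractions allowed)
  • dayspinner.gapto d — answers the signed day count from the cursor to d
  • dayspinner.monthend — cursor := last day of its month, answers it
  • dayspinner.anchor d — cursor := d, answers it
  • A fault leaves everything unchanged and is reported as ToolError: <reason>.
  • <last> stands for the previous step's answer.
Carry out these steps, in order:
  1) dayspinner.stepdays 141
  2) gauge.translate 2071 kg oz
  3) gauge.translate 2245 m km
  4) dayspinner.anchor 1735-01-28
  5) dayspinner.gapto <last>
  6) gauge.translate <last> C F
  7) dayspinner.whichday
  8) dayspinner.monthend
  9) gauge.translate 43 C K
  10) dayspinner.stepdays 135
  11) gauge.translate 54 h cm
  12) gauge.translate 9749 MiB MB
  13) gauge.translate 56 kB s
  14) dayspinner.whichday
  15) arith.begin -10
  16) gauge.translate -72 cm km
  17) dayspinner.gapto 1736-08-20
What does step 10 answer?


-> dayspinner.stepdays(n=141)
<- 1923-09-29
-> gauge.translate(v=2071, u_from=kg, u_to=oz)
<- 3313600000000/45359237
-> gauge.translate(v=2245, u_from=m, u_to=km)
<- 449/200
-> dayspinner.anchor(d=1735-01-28)
<- 1735-01-28
-> dayspinner.gapto(d=<last>)
<- 0
-> gauge.translate(v=<last>, u_from=C, u_to=F)
<- 32
-> dayspinner.whichday()
<- Friday
-> dayspinner.monthend()
<- 1735-01-31
-> gauge.translate(v=43, u_from=C, u_to=K)
<- 6323/20
-> dayspinner.stepdays(n=135)
<- 1735-06-15
-> gauge.translate(v=54, u_from=h, u_to=cm)
<- ToolError: incompatible units
-> gauge.translate(v=9749, u_from=MiB, u_to=MB)
<- 159727616/15625
-> gauge.translate(v=56, u_from=kB, u_to=s)
<- ToolError: incompatible units
-> dayspinner.whichday()
<- Wednesday
-> arith.begin(x=-10)
<- -10
-> gauge.translate(v=-72, u_from=cm, u_to=km)
<- -9/12500
-> dayspinner.gapto(d=1736-08-20)
<- 432

Answer: 1735-06-15


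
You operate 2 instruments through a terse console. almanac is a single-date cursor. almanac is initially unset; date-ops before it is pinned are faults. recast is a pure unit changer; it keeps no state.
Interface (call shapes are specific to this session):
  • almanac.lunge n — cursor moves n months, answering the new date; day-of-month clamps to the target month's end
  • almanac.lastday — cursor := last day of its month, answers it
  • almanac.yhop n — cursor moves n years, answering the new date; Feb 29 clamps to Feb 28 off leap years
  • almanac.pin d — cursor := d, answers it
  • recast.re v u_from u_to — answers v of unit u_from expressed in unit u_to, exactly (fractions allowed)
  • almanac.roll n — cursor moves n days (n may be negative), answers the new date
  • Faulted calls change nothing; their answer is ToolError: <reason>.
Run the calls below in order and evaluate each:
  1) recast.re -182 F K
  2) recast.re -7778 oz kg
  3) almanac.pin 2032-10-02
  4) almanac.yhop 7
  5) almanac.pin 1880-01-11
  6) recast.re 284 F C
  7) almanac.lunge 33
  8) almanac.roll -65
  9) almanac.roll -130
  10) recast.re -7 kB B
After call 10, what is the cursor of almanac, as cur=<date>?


;; recast.re(-182, F, K) => 27767/180
;; recast.re(-7778, oz, kg) => -176402072693/800000000
;; almanac.pin(2032-10-02) => 2032-10-02
;; almanac.yhop(7) => 2039-10-02
;; almanac.pin(1880-01-11) => 1880-01-11
;; recast.re(284, F, C) => 140
;; almanac.lunge(33) => 1882-10-11
;; almanac.roll(-65) => 1882-08-07
;; almanac.roll(-130) => 1882-03-30
;; recast.re(-7, kB, B) => -7000

Answer: cur=1882-03-30
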